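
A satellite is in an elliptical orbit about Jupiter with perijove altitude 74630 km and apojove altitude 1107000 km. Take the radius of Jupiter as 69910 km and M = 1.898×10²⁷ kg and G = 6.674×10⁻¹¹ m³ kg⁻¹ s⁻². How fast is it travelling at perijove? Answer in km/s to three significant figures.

μ = GM = 6.674×10⁻¹¹ × 1.898×10²⁷ = 1.267×10¹⁷ m³/s².
r_p = 69910 + 74630 = 144540 km = 1.4454×10⁸ m.
r_a = 69910 + 1107000 = 1176900 km = 1.1769×10⁹ m.
Semi-major axis a = (r_p + r_a)/2 = 6.6072×10⁵ km = 6.607×10⁸ m.
Vis-viva: v² = μ(2/r − 1/a) = 1.267×10¹⁷ × (1.384×10⁻⁸ − 1.513×10⁻⁹) = 1.561×10⁹ m²/s².
v = 39510 m/s = 39.51 km/s.

v ≈ 39.5 km/s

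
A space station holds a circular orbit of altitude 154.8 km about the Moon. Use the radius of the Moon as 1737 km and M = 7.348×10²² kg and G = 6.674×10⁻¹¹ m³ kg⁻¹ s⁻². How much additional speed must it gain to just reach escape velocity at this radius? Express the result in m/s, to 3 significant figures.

Δv ≈ 667 m/s

μ = GM = 6.674×10⁻¹¹ × 7.348×10²² = 4.904×10¹² m³/s².
r = 1737 + 154.8 = 1891.8 km = 1.8918×10⁶ m.
Circular speed v_c = √(μ/r) = 1610 m/s.
Escape speed v_esc = √(2μ/r) = √2 × v_c = 2277 m/s.
Δv = v_esc − v_c = 666.9 m/s.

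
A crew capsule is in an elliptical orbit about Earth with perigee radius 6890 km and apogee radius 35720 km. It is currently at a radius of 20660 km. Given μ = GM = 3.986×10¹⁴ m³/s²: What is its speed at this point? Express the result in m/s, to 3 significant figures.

Semi-major axis a = (r_p + r_a)/2 = 21305 km = 2.130×10⁷ m.
Vis-viva: v² = μ(2/r − 1/a) = 3.986×10¹⁴ × (9.681×10⁻⁸ − 4.694×10⁻⁸) = 1.988×10⁷ m²/s².
v = 4458 m/s.

v ≈ 4460 m/s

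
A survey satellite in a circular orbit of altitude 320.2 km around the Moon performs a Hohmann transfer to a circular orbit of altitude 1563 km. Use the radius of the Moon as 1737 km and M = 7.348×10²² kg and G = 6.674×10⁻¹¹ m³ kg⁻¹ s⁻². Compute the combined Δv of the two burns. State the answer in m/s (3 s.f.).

μ = GM = 6.674×10⁻¹¹ × 7.348×10²² = 4.904×10¹² m³/s².
r₁ = 1737 + 320.2 = 2057.2 km = 2.0572×10⁶ m.
r₂ = 1737 + 1563 = 3300.0 km = 3.3000×10⁶ m.
Transfer ellipse a_t = (r₁ + r₂)/2 = 2.679×10⁶ m.
At r₁: circular v_c1 = √(μ/r₁) = 1544 m/s; transfer-perilune v_p = √[μ(2/r₁ − 1/a_t)] = 1714 m/s.
Δv₁ = v_p − v_c1 = 169.8 m/s.
At r₂: circular v_c2 = √(μ/r₂) = 1219 m/s; transfer-apolune v_a = √[μ(2/r₂ − 1/a_t)] = 1068 m/s.
Δv₂ = v_c2 − v_a = 150.7 m/s.
Total Δv = Δv₁ + Δv₂ = 320.5 m/s.

Δv_total ≈ 320 m/s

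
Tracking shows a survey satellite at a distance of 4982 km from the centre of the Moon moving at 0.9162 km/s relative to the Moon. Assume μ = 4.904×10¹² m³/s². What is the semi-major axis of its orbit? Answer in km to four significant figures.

r = 4.982×10⁶ m.
Specific orbital energy ε = v²/2 − μ/r = (916.2)²/2 − 4.904×10¹²/4.982×10⁶ = -5.646×10⁵ J/kg.
Since ε = −μ/(2a), a = −μ/(2ε) = 4.343×10⁶ m = 4342.6 km.

a ≈ 4343 km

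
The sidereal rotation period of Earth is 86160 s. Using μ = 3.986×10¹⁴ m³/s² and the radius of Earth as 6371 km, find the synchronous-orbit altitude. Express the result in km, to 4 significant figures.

A synchronous orbit has period T, so by Kepler's third law a = (μT²/4π²)^(1/3).
μT²/4π² = 3.986×10¹⁴ × (8.616×10⁴)² / 39.48 = 7.495×10²² m³.
a = 4.216×10⁷ m = 42163 km.
Altitude h = a − R = 42163 − 6371 = 35792 km.

h_sync ≈ 35790 km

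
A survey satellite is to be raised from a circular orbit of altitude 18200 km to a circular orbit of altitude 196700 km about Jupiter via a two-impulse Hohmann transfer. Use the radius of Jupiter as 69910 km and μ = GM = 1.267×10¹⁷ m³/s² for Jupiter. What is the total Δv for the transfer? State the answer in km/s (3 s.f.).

Δv_total ≈ 15.0 km/s

r₁ = 69910 + 18200 = 88110 km = 8.8110×10⁷ m.
r₂ = 69910 + 196700 = 266610 km = 2.6661×10⁸ m.
Transfer ellipse a_t = (r₁ + r₂)/2 = 1.774×10⁸ m.
At r₁: circular v_c1 = √(μ/r₁) = 37920 m/s; transfer-perijove v_p = √[μ(2/r₁ − 1/a_t)] = 46490 m/s.
Δv₁ = v_p − v_c1 = 8572 m/s.
At r₂: circular v_c2 = √(μ/r₂) = 21800 m/s; transfer-apojove v_a = √[μ(2/r₂ − 1/a_t)] = 15370 m/s.
Δv₂ = v_c2 − v_a = 6435 m/s.
Total Δv = Δv₁ + Δv₂ = 15010 m/s = 15.01 km/s.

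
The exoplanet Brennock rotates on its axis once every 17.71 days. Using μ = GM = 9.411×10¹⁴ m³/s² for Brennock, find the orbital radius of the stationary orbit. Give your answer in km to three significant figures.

T = 17.71 days = 1.530×10⁶ s.
A synchronous orbit has period T, so by Kepler's third law a = (μT²/4π²)^(1/3).
μT²/4π² = 9.411×10¹⁴ × (1.530×10⁶)² / 39.48 = 5.581×10²⁵ m³.
a = 3.822×10⁸ m = 3.8216×10⁵ km.

r_sync ≈ 3.82×10⁵ km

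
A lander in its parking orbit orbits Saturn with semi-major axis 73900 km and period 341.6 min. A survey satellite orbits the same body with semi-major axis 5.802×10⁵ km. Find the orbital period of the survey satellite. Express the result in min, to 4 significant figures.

T₂ ≈ 7515 min

Kepler's third law: T² ∝ a³, so T₂ = T₁ (a₂/a₁)^(3/2).
a₂/a₁ = 7.851, (a₂/a₁)^(3/2) = 22.00.
T₂ = 341.6 × 22.00 = 7515 min.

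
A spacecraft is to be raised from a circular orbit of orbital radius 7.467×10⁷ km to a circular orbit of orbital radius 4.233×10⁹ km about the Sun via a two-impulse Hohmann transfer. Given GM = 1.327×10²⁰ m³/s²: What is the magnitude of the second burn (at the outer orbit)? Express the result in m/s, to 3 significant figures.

r₁ = 7.467×10⁷ km = 7.467×10¹⁰ m.
r₂ = 4.233×10⁹ km = 4.233×10¹² m.
Transfer ellipse a_t = (r₁ + r₂)/2 = 2.154×10¹² m.
At r₁: circular v_c1 = √(μ/r₁) = 42160 m/s; transfer-perihelion v_p = √[μ(2/r₁ − 1/a_t)] = 59100 m/s.
At r₂: circular v_c2 = √(μ/r₂) = 5599 m/s; transfer-aphelion v_a = √[μ(2/r₂ − 1/a_t)] = 1043 m/s.
Δv₂ = v_c2 − v_a = 4557 m/s.

Δv ≈ 4560 m/s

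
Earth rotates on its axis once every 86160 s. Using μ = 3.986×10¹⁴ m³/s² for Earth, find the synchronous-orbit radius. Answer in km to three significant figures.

r_sync ≈ 42200 km

A synchronous orbit has period T, so by Kepler's third law a = (μT²/4π²)^(1/3).
μT²/4π² = 3.986×10¹⁴ × (8.616×10⁴)² / 39.48 = 7.495×10²² m³.
a = 4.216×10⁷ m = 42163 km.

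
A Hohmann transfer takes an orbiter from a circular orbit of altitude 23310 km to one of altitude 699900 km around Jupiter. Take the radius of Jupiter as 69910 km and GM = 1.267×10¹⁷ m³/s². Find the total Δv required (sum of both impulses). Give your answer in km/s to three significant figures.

r₁ = 69910 + 23310 = 93220 km = 9.3220×10⁷ m.
r₂ = 69910 + 699900 = 769810 km = 7.6981×10⁸ m.
Transfer ellipse a_t = (r₁ + r₂)/2 = 4.315×10⁸ m.
At r₁: circular v_c1 = √(μ/r₁) = 36870 m/s; transfer-perijove v_p = √[μ(2/r₁ − 1/a_t)] = 49240 m/s.
Δv₁ = v_p − v_c1 = 12370 m/s.
At r₂: circular v_c2 = √(μ/r₂) = 12830 m/s; transfer-apojove v_a = √[μ(2/r₂ − 1/a_t)] = 5963 m/s.
Δv₂ = v_c2 − v_a = 6866 m/s.
Total Δv = Δv₁ + Δv₂ = 19240 m/s = 19.24 km/s.

Δv_total ≈ 19.2 km/s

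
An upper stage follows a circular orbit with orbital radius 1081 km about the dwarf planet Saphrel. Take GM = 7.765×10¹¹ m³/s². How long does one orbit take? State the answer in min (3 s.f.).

T ≈ 134 min

r = 1081 km = 1.081×10⁶ m.
Kepler's third law: T = 2π√(r³/μ) = 2π√((1.081×10⁶)³ / 7.765×10¹¹).
r³/μ = 1.627×10⁶ s², so T = 2π × 1.275×10³ = 8.014×10³ s.
Converting: 8.014×10³ s ÷ 60.00 = 133.6 min.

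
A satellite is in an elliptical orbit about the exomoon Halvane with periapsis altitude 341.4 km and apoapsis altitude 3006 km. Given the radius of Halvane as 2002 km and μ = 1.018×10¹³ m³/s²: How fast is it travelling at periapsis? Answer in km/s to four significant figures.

v ≈ 2.433 km/s

r_p = 2002 + 341.4 = 2343.4 km = 2.3434×10⁶ m.
r_a = 2002 + 3006 = 5008.0 km = 5.0080×10⁶ m.
Semi-major axis a = (r_p + r_a)/2 = 3675.7 km = 3.676×10⁶ m.
Vis-viva: v² = μ(2/r − 1/a) = 1.018×10¹³ × (8.535×10⁻⁷ − 2.721×10⁻⁷) = 5.919×10⁶ m²/s².
v = 2433 m/s = 2.433 km/s.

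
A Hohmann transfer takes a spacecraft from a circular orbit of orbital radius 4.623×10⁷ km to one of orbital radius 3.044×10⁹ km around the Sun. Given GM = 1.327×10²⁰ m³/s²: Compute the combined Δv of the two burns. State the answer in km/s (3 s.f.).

r₁ = 4.623×10⁷ km = 4.623×10¹⁰ m.
r₂ = 3.044×10⁹ km = 3.044×10¹² m.
Transfer ellipse a_t = (r₁ + r₂)/2 = 1.545×10¹² m.
At r₁: circular v_c1 = √(μ/r₁) = 53580 m/s; transfer-perihelion v_p = √[μ(2/r₁ − 1/a_t)] = 75200 m/s.
Δv₁ = v_p − v_c1 = 21620 m/s.
At r₂: circular v_c2 = √(μ/r₂) = 6603 m/s; transfer-aphelion v_a = √[μ(2/r₂ − 1/a_t)] = 1142 m/s.
Δv₂ = v_c2 − v_a = 5460 m/s.
Total Δv = Δv₁ + Δv₂ = 27080 m/s = 27.08 km/s.

Δv_total ≈ 27.1 km/s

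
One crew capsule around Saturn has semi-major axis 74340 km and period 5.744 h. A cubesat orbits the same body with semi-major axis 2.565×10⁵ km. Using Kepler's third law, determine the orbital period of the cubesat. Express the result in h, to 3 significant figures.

Kepler's third law: T² ∝ a³, so T₂ = T₁ (a₂/a₁)^(3/2).
a₂/a₁ = 3.450, (a₂/a₁)^(3/2) = 6.409.
T₂ = 5.744 × 6.409 = 36.81 h.

T₂ ≈ 36.8 h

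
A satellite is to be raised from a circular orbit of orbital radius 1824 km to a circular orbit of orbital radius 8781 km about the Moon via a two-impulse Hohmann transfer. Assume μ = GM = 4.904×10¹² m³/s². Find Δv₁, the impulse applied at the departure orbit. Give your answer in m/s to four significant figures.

r₁ = 1824 km = 1.824×10⁶ m.
r₂ = 8781 km = 8.781×10⁶ m.
Transfer ellipse a_t = (r₁ + r₂)/2 = 5.302×10⁶ m.
At r₁: circular v_c1 = √(μ/r₁) = 1640 m/s; transfer-perilune v_p = √[μ(2/r₁ − 1/a_t)] = 2110 m/s.
Δv₁ = v_p − v_c1 = 470.4 m/s.

Δv ≈ 470.4 m/s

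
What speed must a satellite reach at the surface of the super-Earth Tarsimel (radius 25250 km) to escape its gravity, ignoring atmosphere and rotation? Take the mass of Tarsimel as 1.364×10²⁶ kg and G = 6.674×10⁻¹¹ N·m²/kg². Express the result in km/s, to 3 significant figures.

μ = GM = 6.674×10⁻¹¹ × 1.364×10²⁶ = 9.103×10¹⁵ m³/s².
r = R = 2.525×10⁷ m.
Escape speed v_esc = √(2μ/r) = √(2 × 9.103×10¹⁵ / 2.525×10⁷) = √(7.211×10⁸) = 26850 m/s.
= 26.85 km/s.

v_esc ≈ 26.9 km/s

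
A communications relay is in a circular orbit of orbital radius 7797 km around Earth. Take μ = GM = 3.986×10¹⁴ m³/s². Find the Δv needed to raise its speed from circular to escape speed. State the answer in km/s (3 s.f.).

r = 7797 km = 7.797×10⁶ m.
Circular speed v_c = √(μ/r) = 7150 m/s.
Escape speed v_esc = √(2μ/r) = √2 × v_c = 10110 m/s.
Δv = v_esc − v_c = 2962 m/s = 2.962 km/s.

Δv ≈ 2.96 km/s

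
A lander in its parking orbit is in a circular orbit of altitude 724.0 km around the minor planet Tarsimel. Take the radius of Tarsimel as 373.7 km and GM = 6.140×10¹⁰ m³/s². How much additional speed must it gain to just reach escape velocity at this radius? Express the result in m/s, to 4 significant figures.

r = 373.7 + 724.0 = 1097.7 km = 1.0977×10⁶ m.
Circular speed v_c = √(μ/r) = 236.5 m/s.
Escape speed v_esc = √(2μ/r) = √2 × v_c = 334.5 m/s.
Δv = v_esc − v_c = 97.96 m/s.

Δv ≈ 97.96 m/s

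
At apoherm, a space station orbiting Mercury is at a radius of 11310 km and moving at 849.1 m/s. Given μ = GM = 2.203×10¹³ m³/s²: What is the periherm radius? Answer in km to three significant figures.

periherm radius ≈ 2570 km

r_a = 1.131×10⁷ m.
Specific energy ε = v²/2 − μ/r = -1.587×10⁶ J/kg, so a = −μ/(2ε) = 6.939×10⁶ m.
The apsides satisfy r_p + r_a = 2a, so the periherm radius is 2a − r_a = 2.568×10⁶ m = 2568.5 km.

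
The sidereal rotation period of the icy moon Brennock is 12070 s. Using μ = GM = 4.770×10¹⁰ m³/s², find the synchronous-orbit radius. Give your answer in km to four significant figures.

r_sync ≈ 560.4 km

A synchronous orbit has period T, so by Kepler's third law a = (μT²/4π²)^(1/3).
μT²/4π² = 4.770×10¹⁰ × (1.207×10⁴)² / 39.48 = 1.760×10¹⁷ m³.
a = 5.604×10⁵ m = 560.43 km.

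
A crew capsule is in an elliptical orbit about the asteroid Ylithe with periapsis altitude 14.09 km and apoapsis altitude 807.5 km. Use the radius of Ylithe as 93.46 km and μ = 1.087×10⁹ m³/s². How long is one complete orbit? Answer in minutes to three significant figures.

T ≈ 1140 minutes

r_p = 93.46 + 14.09 = 107.55 km = 1.0755×10⁵ m.
r_a = 93.46 + 807.5 = 900.96 km = 9.0096×10⁵ m.
Semi-major axis a = (r_p + r_a)/2 = (107.55 + 900.96)/2 = 504.25 km = 5.043×10⁵ m.
By Kepler's third law T = 2π√(a³/μ) = 2π × 1.086×10⁴ = 6.824×10⁴ s.
= 1137 minutes.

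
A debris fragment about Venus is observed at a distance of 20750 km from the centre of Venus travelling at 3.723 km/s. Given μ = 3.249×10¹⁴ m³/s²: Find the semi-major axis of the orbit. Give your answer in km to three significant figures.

r = 2.075×10⁷ m.
Specific orbital energy ε = v²/2 − μ/r = (3723)²/2 − 3.249×10¹⁴/2.075×10⁷ = -8.727×10⁶ J/kg.
Since ε = −μ/(2a), a = −μ/(2ε) = 1.861×10⁷ m = 18614 km.

a ≈ 18600 km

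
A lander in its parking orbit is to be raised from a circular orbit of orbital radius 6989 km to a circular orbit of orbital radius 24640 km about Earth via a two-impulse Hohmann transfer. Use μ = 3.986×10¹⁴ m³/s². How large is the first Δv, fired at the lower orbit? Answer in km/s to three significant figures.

r₁ = 6989 km = 6.989×10⁶ m.
r₂ = 24640 km = 2.464×10⁷ m.
Transfer ellipse a_t = (r₁ + r₂)/2 = 1.581×10⁷ m.
At r₁: circular v_c1 = √(μ/r₁) = 7552 m/s; transfer-perigee v_p = √[μ(2/r₁ − 1/a_t)] = 9427 m/s.
Δv₁ = v_p − v_c1 = 1875 m/s.
= 1.875 km/s.

Δv ≈ 1.87 km/s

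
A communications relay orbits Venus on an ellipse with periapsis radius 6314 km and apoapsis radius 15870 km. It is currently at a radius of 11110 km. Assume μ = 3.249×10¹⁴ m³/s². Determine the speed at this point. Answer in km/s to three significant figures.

v ≈ 5.40 km/s

Semi-major axis a = (r_p + r_a)/2 = 11092 km = 1.109×10⁷ m.
Vis-viva: v² = μ(2/r − 1/a) = 3.249×10¹⁴ × (1.800×10⁻⁷ − 9.016×10⁻⁸) = 2.920×10⁷ m²/s².
v = 5403 m/s = 5.403 km/s.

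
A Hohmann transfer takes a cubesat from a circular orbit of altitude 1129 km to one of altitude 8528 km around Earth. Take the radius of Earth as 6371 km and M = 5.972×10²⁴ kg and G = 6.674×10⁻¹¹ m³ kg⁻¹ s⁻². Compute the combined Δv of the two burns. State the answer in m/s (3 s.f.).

Δv_total ≈ 2060 m/s

μ = GM = 6.674×10⁻¹¹ × 5.972×10²⁴ = 3.986×10¹⁴ m³/s².
r₁ = 6371 + 1129 = 7500.0 km = 7.5000×10⁶ m.
r₂ = 6371 + 8528 = 14899 km = 1.4899×10⁷ m.
Transfer ellipse a_t = (r₁ + r₂)/2 = 1.120×10⁷ m.
At r₁: circular v_c1 = √(μ/r₁) = 7290 m/s; transfer-perigee v_p = √[μ(2/r₁ − 1/a_t)] = 8408 m/s.
Δv₁ = v_p − v_c1 = 1118 m/s.
At r₂: circular v_c2 = √(μ/r₂) = 5172 m/s; transfer-apogee v_a = √[μ(2/r₂ − 1/a_t)] = 4233 m/s.
Δv₂ = v_c2 − v_a = 939.6 m/s.
Total Δv = Δv₁ + Δv₂ = 2058 m/s.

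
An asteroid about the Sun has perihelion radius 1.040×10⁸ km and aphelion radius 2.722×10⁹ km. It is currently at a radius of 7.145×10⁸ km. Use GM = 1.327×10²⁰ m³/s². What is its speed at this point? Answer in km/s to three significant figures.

Semi-major axis a = (r_p + r_a)/2 = 1.4130×10⁹ km = 1.413×10¹² m.
Vis-viva: v² = μ(2/r − 1/a) = 1.327×10²⁰ × (2.799×10⁻¹² − 7.077×10⁻¹³) = 2.775×10⁸ m²/s².
v = 16660 m/s = 16.66 km/s.

v ≈ 16.7 km/s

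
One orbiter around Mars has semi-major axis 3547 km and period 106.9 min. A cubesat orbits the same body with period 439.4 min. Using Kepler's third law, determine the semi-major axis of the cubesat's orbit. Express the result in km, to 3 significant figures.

Kepler's third law: a³ ∝ T², so a₂ = a₁ (T₂/T₁)^(2/3).
T₂/T₁ = 4.110, (T₂/T₁)^(2/3) = 2.566.
a₂ = 3547 × 2.566 = 9102 km.

a₂ ≈ 9100 km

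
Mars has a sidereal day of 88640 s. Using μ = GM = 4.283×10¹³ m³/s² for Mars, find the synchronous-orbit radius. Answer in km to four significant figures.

r_sync ≈ 20430 km

A synchronous orbit has period T, so by Kepler's third law a = (μT²/4π²)^(1/3).
μT²/4π² = 4.283×10¹³ × (8.864×10⁴)² / 39.48 = 8.524×10²¹ m³.
a = 2.043×10⁷ m = 20428 km.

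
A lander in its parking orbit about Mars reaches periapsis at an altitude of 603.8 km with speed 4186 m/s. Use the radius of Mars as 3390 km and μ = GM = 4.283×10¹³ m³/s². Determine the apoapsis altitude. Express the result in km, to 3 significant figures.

apoapsis altitude ≈ 14400 km

r_p = 3390 + 603.8 = 3993.8 km = 3.994×10⁶ m.
Specific energy ε = v²/2 − μ/r = -1.963×10⁶ J/kg, so a = −μ/(2ε) = 1.091×10⁷ m.
The apsides satisfy r_p + r_a = 2a, so the apoapsis radius is 2a − r_p = 1.783×10⁷ m = 17827 km.
Apoapsis altitude = 17827 − 3390 = 14437 km.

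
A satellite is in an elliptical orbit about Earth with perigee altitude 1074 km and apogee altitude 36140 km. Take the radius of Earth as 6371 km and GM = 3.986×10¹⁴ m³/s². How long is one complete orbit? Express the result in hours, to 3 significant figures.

T ≈ 10.9 hours

r_p = 6371 + 1074 = 7445.0 km = 7.4450×10⁶ m.
r_a = 6371 + 36140 = 42511 km = 4.2511×10⁷ m.
Semi-major axis a = (r_p + r_a)/2 = (7445.0 + 42511)/2 = 24978 km = 2.498×10⁷ m.
By Kepler's third law T = 2π√(a³/μ) = 2π × 6.253×10³ = 3.929×10⁴ s.
= 10.91 hours.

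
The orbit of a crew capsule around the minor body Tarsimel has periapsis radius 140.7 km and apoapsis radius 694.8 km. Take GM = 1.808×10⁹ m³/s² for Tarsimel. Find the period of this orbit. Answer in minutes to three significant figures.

Semi-major axis a = (r_p + r_a)/2 = (140.70 + 694.80)/2 = 417.75 km = 4.178×10⁵ m.
By Kepler's third law T = 2π√(a³/μ) = 2π × 6.350×10³ = 3.990×10⁴ s.
= 665.0 minutes.

T ≈ 665 minutes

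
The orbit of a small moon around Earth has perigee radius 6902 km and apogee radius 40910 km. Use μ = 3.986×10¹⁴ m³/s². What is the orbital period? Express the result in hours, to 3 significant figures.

Semi-major axis a = (r_p + r_a)/2 = (6902.0 + 40910)/2 = 23906 km = 2.391×10⁷ m.
By Kepler's third law T = 2π√(a³/μ) = 2π × 5.855×10³ = 3.679×10⁴ s.
= 10.22 hours.

T ≈ 10.2 hours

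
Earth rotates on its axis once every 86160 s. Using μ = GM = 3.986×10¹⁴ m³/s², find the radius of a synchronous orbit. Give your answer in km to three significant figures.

A synchronous orbit has period T, so by Kepler's third law a = (μT²/4π²)^(1/3).
μT²/4π² = 3.986×10¹⁴ × (8.616×10⁴)² / 39.48 = 7.495×10²² m³.
a = 4.216×10⁷ m = 42163 km.

r_sync ≈ 42200 km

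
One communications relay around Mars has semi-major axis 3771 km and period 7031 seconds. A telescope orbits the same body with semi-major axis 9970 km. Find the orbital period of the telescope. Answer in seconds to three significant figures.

Kepler's third law: T² ∝ a³, so T₂ = T₁ (a₂/a₁)^(3/2).
a₂/a₁ = 2.644, (a₂/a₁)^(3/2) = 4.299.
T₂ = 7031 × 4.299 = 30230 seconds.

T₂ ≈ 30200 seconds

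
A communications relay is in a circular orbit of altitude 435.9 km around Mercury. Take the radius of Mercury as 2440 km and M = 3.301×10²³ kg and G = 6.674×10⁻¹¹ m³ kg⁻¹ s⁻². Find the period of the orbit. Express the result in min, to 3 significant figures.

T ≈ 109 min

μ = GM = 6.674×10⁻¹¹ × 3.301×10²³ = 2.203×10¹³ m³/s².
r = 2440 + 435.9 = 2875.9 km = 2.8759×10⁶ m.
Kepler's third law: T = 2π√(r³/μ) = 2π√((2.876×10⁶)³ / 2.203×10¹³).
r³/μ = 1.080×10⁶ s², so T = 2π × 1.039×10³ = 6.529×10³ s.
Converting: 6.529×10³ s ÷ 60.00 = 108.8 min.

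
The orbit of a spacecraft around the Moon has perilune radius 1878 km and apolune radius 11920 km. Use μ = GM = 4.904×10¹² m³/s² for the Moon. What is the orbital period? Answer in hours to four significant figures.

T ≈ 14.28 hours

Semi-major axis a = (r_p + r_a)/2 = (1878.0 + 11920)/2 = 6899.0 km = 6.899×10⁶ m.
By Kepler's third law T = 2π√(a³/μ) = 2π × 8.183×10³ = 5.141×10⁴ s.
= 14.28 hours.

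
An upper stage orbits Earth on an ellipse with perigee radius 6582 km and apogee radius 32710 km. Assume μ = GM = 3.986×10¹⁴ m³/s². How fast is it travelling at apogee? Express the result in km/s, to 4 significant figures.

v ≈ 2.021 km/s

Semi-major axis a = (r_p + r_a)/2 = 19646 km = 1.965×10⁷ m.
Vis-viva: v² = μ(2/r − 1/a) = 3.986×10¹⁴ × (6.114×10⁻⁸ − 5.090×10⁻⁸) = 4.083×10⁶ m²/s².
v = 2021 m/s = 2.021 km/s.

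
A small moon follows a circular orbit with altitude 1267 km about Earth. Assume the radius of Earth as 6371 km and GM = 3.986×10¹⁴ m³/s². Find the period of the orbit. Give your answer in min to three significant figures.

T ≈ 111 min

r = 6371 + 1267 = 7638.0 km = 7.6380×10⁶ m.
Kepler's third law: T = 2π√(r³/μ) = 2π√((7.638×10⁶)³ / 3.986×10¹⁴).
r³/μ = 1.118×10⁶ s², so T = 2π × 1.057×10³ = 6.643×10³ s.
Converting: 6.643×10³ s ÷ 60.00 = 110.7 min.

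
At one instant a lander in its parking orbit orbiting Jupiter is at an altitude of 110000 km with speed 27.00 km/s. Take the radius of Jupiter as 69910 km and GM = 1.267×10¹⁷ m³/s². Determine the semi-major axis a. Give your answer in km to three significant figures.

a ≈ 1.86×10⁵ km

r = 69910 + 110000 = 1.7991×10⁵ km = 1.799×10⁸ m.
Specific orbital energy ε = v²/2 − μ/r = (27000)²/2 − 1.267×10¹⁷/1.799×10⁸ = -3.397×10⁸ J/kg.
Since ε = −μ/(2a), a = −μ/(2ε) = 1.865×10⁸ m = 1.8647×10⁵ km.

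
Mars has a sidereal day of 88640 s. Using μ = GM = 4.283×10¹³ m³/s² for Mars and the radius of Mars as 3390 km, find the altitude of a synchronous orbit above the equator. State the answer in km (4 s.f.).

h_sync ≈ 17040 km

A synchronous orbit has period T, so by Kepler's third law a = (μT²/4π²)^(1/3).
μT²/4π² = 4.283×10¹³ × (8.864×10⁴)² / 39.48 = 8.524×10²¹ m³.
a = 2.043×10⁷ m = 20428 km.
Altitude h = a − R = 20428 − 3390 = 17038 km.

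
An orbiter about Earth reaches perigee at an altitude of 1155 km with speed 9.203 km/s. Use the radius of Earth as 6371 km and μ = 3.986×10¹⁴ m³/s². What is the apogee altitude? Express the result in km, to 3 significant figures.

r_p = 6371 + 1155 = 7526.0 km = 7.526×10⁶ m.
Specific energy ε = v²/2 − μ/r = -1.062×10⁷ J/kg, so a = −μ/(2ε) = 1.877×10⁷ m.
The apsides satisfy r_p + r_a = 2a, so the apogee radius is 2a − r_p = 3.002×10⁷ m = 30023 km.
Apogee altitude = 30023 − 6371 = 23652 km.

apogee altitude ≈ 23700 km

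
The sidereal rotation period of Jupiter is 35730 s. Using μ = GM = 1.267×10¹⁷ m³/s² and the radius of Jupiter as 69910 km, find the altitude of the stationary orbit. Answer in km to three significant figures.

h_sync ≈ 90100 km

A synchronous orbit has period T, so by Kepler's third law a = (μT²/4π²)^(1/3).
μT²/4π² = 1.267×10¹⁷ × (3.573×10⁴)² / 39.48 = 4.097×10²⁴ m³.
a = 1.600×10⁸ m = 1.6002×10⁵ km.
Altitude h = a − R = 1.6002×10⁵ − 69910 = 90105 km.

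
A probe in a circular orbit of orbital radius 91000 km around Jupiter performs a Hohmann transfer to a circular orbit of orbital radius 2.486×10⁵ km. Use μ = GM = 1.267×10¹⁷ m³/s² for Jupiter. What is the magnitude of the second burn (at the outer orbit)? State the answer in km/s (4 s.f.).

Δv ≈ 6.049 km/s

r₁ = 91000 km = 9.100×10⁷ m.
r₂ = 2.486×10⁵ km = 2.486×10⁸ m.
Transfer ellipse a_t = (r₁ + r₂)/2 = 1.698×10⁸ m.
At r₁: circular v_c1 = √(μ/r₁) = 37310 m/s; transfer-perijove v_p = √[μ(2/r₁ − 1/a_t)] = 45150 m/s.
At r₂: circular v_c2 = √(μ/r₂) = 22580 m/s; transfer-apojove v_a = √[μ(2/r₂ − 1/a_t)] = 16530 m/s.
Δv₂ = v_c2 − v_a = 6049 m/s.
= 6.049 km/s.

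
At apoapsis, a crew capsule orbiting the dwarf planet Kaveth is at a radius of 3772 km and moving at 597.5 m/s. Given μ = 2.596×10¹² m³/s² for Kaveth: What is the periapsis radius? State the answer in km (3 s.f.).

periapsis radius ≈ 1320 km

r_a = 3.772×10⁶ m.
Specific energy ε = v²/2 − μ/r = -5.097×10⁵ J/kg, so a = −μ/(2ε) = 2.546×10⁶ m.
The apsides satisfy r_p + r_a = 2a, so the periapsis radius is 2a − r_a = 1.321×10⁶ m = 1320.9 km.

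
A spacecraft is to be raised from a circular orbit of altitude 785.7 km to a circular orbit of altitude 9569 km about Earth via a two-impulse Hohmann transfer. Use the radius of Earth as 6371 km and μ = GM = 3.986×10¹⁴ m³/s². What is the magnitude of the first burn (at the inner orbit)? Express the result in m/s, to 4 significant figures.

Δv ≈ 1305 m/s

r₁ = 6371 + 785.7 = 7156.7 km = 7.1567×10⁶ m.
r₂ = 6371 + 9569 = 15940 km = 1.5940×10⁷ m.
Transfer ellipse a_t = (r₁ + r₂)/2 = 1.155×10⁷ m.
At r₁: circular v_c1 = √(μ/r₁) = 7463 m/s; transfer-perigee v_p = √[μ(2/r₁ − 1/a_t)] = 8768 m/s.
Δv₁ = v_p − v_c1 = 1305 m/s.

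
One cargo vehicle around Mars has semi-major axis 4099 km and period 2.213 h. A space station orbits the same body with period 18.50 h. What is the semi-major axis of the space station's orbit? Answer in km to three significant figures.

Kepler's third law: a³ ∝ T², so a₂ = a₁ (T₂/T₁)^(2/3).
T₂/T₁ = 8.360, (T₂/T₁)^(2/3) = 4.119.
a₂ = 4099 × 4.119 = 16880 km.

a₂ ≈ 16900 km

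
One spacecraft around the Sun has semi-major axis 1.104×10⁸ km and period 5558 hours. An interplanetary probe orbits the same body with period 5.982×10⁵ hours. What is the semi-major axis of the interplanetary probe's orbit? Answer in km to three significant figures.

Kepler's third law: a³ ∝ T², so a₂ = a₁ (T₂/T₁)^(2/3).
T₂/T₁ = 107.6, (T₂/T₁)^(2/3) = 22.63.
a₂ = 1.104×10⁸ × 22.63 = 2.498×10⁹ km.

a₂ ≈ 2.50×10⁹ km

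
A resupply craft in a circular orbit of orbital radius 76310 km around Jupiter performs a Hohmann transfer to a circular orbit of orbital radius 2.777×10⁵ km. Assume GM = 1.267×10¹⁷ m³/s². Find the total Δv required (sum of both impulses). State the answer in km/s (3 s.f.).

r₁ = 76310 km = 7.631×10⁷ m.
r₂ = 2.777×10⁵ km = 2.777×10⁸ m.
Transfer ellipse a_t = (r₁ + r₂)/2 = 1.770×10⁸ m.
At r₁: circular v_c1 = √(μ/r₁) = 40750 m/s; transfer-perijove v_p = √[μ(2/r₁ − 1/a_t)] = 51040 m/s.
Δv₁ = v_p − v_c1 = 10290 m/s.
At r₂: circular v_c2 = √(μ/r₂) = 21360 m/s; transfer-apojove v_a = √[μ(2/r₂ − 1/a_t)] = 14020 m/s.
Δv₂ = v_c2 − v_a = 7335 m/s.
Total Δv = Δv₁ + Δv₂ = 17630 m/s = 17.63 km/s.

Δv_total ≈ 17.6 km/s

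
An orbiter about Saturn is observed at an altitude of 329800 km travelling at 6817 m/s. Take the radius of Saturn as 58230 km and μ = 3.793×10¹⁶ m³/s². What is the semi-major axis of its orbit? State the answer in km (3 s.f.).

r = 58230 + 329800 = 3.8803×10⁵ km = 3.880×10⁸ m.
Specific orbital energy ε = v²/2 − μ/r = (6817)²/2 − 3.793×10¹⁶/3.880×10⁸ = -7.451×10⁷ J/kg.
Since ε = −μ/(2a), a = −μ/(2ε) = 2.545×10⁸ m = 2.5451×10⁵ km.

a ≈ 2.55×10⁵ km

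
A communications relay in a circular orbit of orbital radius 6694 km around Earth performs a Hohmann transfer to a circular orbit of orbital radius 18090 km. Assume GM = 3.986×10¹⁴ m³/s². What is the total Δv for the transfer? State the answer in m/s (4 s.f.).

r₁ = 6694 km = 6.694×10⁶ m.
r₂ = 18090 km = 1.809×10⁷ m.
Transfer ellipse a_t = (r₁ + r₂)/2 = 1.239×10⁷ m.
At r₁: circular v_c1 = √(μ/r₁) = 7717 m/s; transfer-perigee v_p = √[μ(2/r₁ − 1/a_t)] = 9323 m/s.
Δv₁ = v_p − v_c1 = 1607 m/s.
At r₂: circular v_c2 = √(μ/r₂) = 4694 m/s; transfer-apogee v_a = √[μ(2/r₂ − 1/a_t)] = 3450 m/s.
Δv₂ = v_c2 − v_a = 1244 m/s.
Total Δv = Δv₁ + Δv₂ = 2851 m/s.

Δv_total ≈ 2851 m/s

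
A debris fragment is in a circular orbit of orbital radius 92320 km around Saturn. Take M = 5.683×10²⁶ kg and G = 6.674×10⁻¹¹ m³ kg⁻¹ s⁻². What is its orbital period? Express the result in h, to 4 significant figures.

μ = GM = 6.674×10⁻¹¹ × 5.683×10²⁶ = 3.793×10¹⁶ m³/s².
r = 92320 km = 9.232×10⁷ m.
Kepler's third law: T = 2π√(r³/μ) = 2π√((9.232×10⁷)³ / 3.793×10¹⁶).
r³/μ = 2.075×10⁷ s², so T = 2π × 4.555×10³ = 2.862×10⁴ s.
Converting: 2.862×10⁴ s ÷ 3600 = 7.949 h.

T ≈ 7.949 h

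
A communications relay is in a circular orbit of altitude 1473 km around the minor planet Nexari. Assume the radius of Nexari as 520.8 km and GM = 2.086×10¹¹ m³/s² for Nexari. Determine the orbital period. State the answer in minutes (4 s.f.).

T ≈ 645.5 minutes

r = 520.8 + 1473 = 1993.8 km = 1.9938×10⁶ m.
Kepler's third law: T = 2π√(r³/μ) = 2π√((1.994×10⁶)³ / 2.086×10¹¹).
r³/μ = 3.800×10⁷ s², so T = 2π × 6.164×10³ = 3.873×10⁴ s.
Converting: 3.873×10⁴ s ÷ 60.00 = 645.5 minutes.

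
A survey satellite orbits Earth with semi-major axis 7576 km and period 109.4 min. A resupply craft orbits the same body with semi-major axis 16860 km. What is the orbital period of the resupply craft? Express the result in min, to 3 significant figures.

Kepler's third law: T² ∝ a³, so T₂ = T₁ (a₂/a₁)^(3/2).
a₂/a₁ = 2.225, (a₂/a₁)^(3/2) = 3.320.
T₂ = 109.4 × 3.320 = 363.2 min.

T₂ ≈ 363 min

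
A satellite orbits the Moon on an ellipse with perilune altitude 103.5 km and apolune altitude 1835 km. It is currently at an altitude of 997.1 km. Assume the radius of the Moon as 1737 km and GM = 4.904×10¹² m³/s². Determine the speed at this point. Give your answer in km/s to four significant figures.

v ≈ 1.332 km/s

r_p = 1737 + 103.5 = 1840.5 km = 1.8405×10⁶ m.
r_a = 1737 + 1835 = 3572.0 km = 3.5720×10⁶ m.
r = 1737 + 997.1 = 2734.1 km = 2.734×10⁶ m.
Semi-major axis a = (r_p + r_a)/2 = 2706.2 km = 2.706×10⁶ m.
Vis-viva: v² = μ(2/r − 1/a) = 4.904×10¹² × (7.315×10⁻⁷ − 3.695×10⁻⁷) = 1.775×10⁶ m²/s².
v = 1332 m/s = 1.332 km/s.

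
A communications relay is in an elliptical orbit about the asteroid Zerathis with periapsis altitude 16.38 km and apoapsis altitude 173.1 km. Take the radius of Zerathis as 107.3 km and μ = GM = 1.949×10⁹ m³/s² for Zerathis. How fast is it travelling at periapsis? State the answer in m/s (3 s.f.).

r_p = 107.3 + 16.38 = 123.68 km = 1.2368×10⁵ m.
r_a = 107.3 + 173.1 = 280.40 km = 2.8040×10⁵ m.
Semi-major axis a = (r_p + r_a)/2 = 202.04 km = 2.020×10⁵ m.
Vis-viva: v² = μ(2/r − 1/a) = 1.949×10⁹ × (1.617×10⁻⁵ − 4.950×10⁻⁶) = 2.187×10⁴ m²/s².
v = 147.9 m/s.

v ≈ 148 m/s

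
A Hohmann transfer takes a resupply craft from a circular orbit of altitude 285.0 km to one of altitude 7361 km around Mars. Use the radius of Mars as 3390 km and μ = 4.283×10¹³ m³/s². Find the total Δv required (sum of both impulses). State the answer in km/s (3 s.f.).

Δv_total ≈ 1.33 km/s

r₁ = 3390 + 285.0 = 3675.0 km = 3.6750×10⁶ m.
r₂ = 3390 + 7361 = 10751 km = 1.0751×10⁷ m.
Transfer ellipse a_t = (r₁ + r₂)/2 = 7.213×10⁶ m.
At r₁: circular v_c1 = √(μ/r₁) = 3414 m/s; transfer-periapsis v_p = √[μ(2/r₁ − 1/a_t)] = 4168 m/s.
Δv₁ = v_p − v_c1 = 754.0 m/s.
At r₂: circular v_c2 = √(μ/r₂) = 1996 m/s; transfer-apoapsis v_a = √[μ(2/r₂ − 1/a_t)] = 1425 m/s.
Δv₂ = v_c2 − v_a = 571.3 m/s.
Total Δv = Δv₁ + Δv₂ = 1325 m/s = 1.325 km/s.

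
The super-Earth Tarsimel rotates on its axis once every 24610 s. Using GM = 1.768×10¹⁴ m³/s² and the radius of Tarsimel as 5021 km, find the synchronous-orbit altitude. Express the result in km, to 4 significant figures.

A synchronous orbit has period T, so by Kepler's third law a = (μT²/4π²)^(1/3).
μT²/4π² = 1.768×10¹⁴ × (2.461×10⁴)² / 39.48 = 2.712×10²¹ m³.
a = 1.395×10⁷ m = 13946 km.
Altitude h = a − R = 13946 − 5021 = 8925.0 km.

h_sync ≈ 8925 km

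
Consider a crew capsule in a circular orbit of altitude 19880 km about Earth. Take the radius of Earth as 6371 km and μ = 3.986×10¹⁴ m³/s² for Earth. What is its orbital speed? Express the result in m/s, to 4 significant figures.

v ≈ 3897 m/s

r = 6371 + 19880 = 26251 km = 2.6251×10⁷ m.
For a circular orbit v = √(μ/r) = √(3.986×10¹⁴ / 2.625×10⁷) = √(1.518×10⁷) = 3897 m/s.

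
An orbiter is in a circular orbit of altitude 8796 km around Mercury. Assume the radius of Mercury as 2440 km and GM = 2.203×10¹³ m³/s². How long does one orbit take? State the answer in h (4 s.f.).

r = 2440 + 8796 = 11236 km = 1.1236×10⁷ m.
Kepler's third law: T = 2π√(r³/μ) = 2π√((1.124×10⁷)³ / 2.203×10¹³).
r³/μ = 6.439×10⁷ s², so T = 2π × 8.024×10³ = 5.042×10⁴ s.
Converting: 5.042×10⁴ s ÷ 3600 = 14.01 h.

T ≈ 14.01 h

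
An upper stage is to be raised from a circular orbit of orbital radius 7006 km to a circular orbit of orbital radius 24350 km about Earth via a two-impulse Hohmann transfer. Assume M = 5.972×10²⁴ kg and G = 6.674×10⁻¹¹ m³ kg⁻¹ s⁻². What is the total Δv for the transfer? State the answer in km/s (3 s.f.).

μ = GM = 6.674×10⁻¹¹ × 5.972×10²⁴ = 3.986×10¹⁴ m³/s².
r₁ = 7006 km = 7.006×10⁶ m.
r₂ = 24350 km = 2.435×10⁷ m.
Transfer ellipse a_t = (r₁ + r₂)/2 = 1.568×10⁷ m.
At r₁: circular v_c1 = √(μ/r₁) = 7543 m/s; transfer-perigee v_p = √[μ(2/r₁ − 1/a_t)] = 9400 m/s.
Δv₁ = v_p − v_c1 = 1857 m/s.
At r₂: circular v_c2 = √(μ/r₂) = 4046 m/s; transfer-apogee v_a = √[μ(2/r₂ − 1/a_t)] = 2705 m/s.
Δv₂ = v_c2 − v_a = 1341 m/s.
Total Δv = Δv₁ + Δv₂ = 3199 m/s = 3.199 km/s.

Δv_total ≈ 3.20 km/s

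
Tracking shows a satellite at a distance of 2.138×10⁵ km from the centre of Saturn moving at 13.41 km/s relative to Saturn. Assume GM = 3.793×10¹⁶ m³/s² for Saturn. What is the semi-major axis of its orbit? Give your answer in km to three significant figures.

r = 2.138×10⁸ m.
Vis-viva rearranged: 1/a = 2/r − v²/μ = 9.355×10⁻⁹ − 4.741×10⁻⁹ = 4.613×10⁻⁹ m⁻¹.
a = 2.168×10⁸ m = 2.1676×10⁵ km.

a ≈ 2.17×10⁵ km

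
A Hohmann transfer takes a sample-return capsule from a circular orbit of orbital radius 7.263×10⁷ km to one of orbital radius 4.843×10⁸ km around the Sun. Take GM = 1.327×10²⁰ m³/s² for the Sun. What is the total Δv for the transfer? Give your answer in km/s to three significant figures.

r₁ = 7.263×10⁷ km = 7.263×10¹⁰ m.
r₂ = 4.843×10⁸ km = 4.843×10¹¹ m.
Transfer ellipse a_t = (r₁ + r₂)/2 = 2.785×10¹¹ m.
At r₁: circular v_c1 = √(μ/r₁) = 42740 m/s; transfer-perihelion v_p = √[μ(2/r₁ − 1/a_t)] = 56370 m/s.
Δv₁ = v_p − v_c1 = 13630 m/s.
At r₂: circular v_c2 = √(μ/r₂) = 16550 m/s; transfer-aphelion v_a = √[μ(2/r₂ − 1/a_t)] = 8454 m/s.
Δv₂ = v_c2 − v_a = 8099 m/s.
Total Δv = Δv₁ + Δv₂ = 21730 m/s = 21.73 km/s.

Δv_total ≈ 21.7 km/s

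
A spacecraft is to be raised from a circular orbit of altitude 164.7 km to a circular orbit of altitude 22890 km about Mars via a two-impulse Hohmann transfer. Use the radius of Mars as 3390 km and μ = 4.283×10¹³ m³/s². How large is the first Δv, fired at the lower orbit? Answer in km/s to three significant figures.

r₁ = 3390 + 164.7 = 3554.7 km = 3.5547×10⁶ m.
r₂ = 3390 + 22890 = 26280 km = 2.6280×10⁷ m.
Transfer ellipse a_t = (r₁ + r₂)/2 = 1.492×10⁷ m.
At r₁: circular v_c1 = √(μ/r₁) = 3471 m/s; transfer-periapsis v_p = √[μ(2/r₁ − 1/a_t)] = 4607 m/s.
Δv₁ = v_p − v_c1 = 1136 m/s.
= 1.136 km/s.

Δv ≈ 1.14 km/s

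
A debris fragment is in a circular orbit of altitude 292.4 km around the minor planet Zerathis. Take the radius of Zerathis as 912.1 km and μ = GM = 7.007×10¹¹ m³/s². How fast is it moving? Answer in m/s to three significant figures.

v ≈ 763 m/s

r = 912.1 + 292.4 = 1204.5 km = 1.2045×10⁶ m.
For a circular orbit v = √(μ/r) = √(7.007×10¹¹ / 1.204×10⁶) = √(5.817×10⁵) = 762.7 m/s.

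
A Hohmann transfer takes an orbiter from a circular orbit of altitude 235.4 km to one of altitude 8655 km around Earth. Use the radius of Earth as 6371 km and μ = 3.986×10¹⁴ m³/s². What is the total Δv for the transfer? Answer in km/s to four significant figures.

r₁ = 6371 + 235.4 = 6606.4 km = 6.6064×10⁶ m.
r₂ = 6371 + 8655 = 15026 km = 1.5026×10⁷ m.
Transfer ellipse a_t = (r₁ + r₂)/2 = 1.082×10⁷ m.
At r₁: circular v_c1 = √(μ/r₁) = 7768 m/s; transfer-perigee v_p = √[μ(2/r₁ − 1/a_t)] = 9155 m/s.
Δv₁ = v_p − v_c1 = 1388 m/s.
At r₂: circular v_c2 = √(μ/r₂) = 5150 m/s; transfer-apogee v_a = √[μ(2/r₂ − 1/a_t)] = 4025 m/s.
Δv₂ = v_c2 − v_a = 1125 m/s.
Total Δv = Δv₁ + Δv₂ = 2513 m/s = 2.513 km/s.

Δv_total ≈ 2.513 km/s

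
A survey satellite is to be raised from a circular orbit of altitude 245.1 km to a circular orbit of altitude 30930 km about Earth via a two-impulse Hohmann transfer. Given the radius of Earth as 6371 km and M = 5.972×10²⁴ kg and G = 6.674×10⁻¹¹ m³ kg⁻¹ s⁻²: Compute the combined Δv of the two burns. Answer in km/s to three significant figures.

μ = GM = 6.674×10⁻¹¹ × 5.972×10²⁴ = 3.986×10¹⁴ m³/s².
r₁ = 6371 + 245.1 = 6616.1 km = 6.6161×10⁶ m.
r₂ = 6371 + 30930 = 37301 km = 3.7301×10⁷ m.
Transfer ellipse a_t = (r₁ + r₂)/2 = 2.196×10⁷ m.
At r₁: circular v_c1 = √(μ/r₁) = 7762 m/s; transfer-perigee v_p = √[μ(2/r₁ − 1/a_t)] = 10120 m/s.
Δv₁ = v_p − v_c1 = 2354 m/s.
At r₂: circular v_c2 = √(μ/r₂) = 3269 m/s; transfer-apogee v_a = √[μ(2/r₂ − 1/a_t)] = 1794 m/s.
Δv₂ = v_c2 − v_a = 1475 m/s.
Total Δv = Δv₁ + Δv₂ = 3829 m/s = 3.829 km/s.

Δv_total ≈ 3.83 km/s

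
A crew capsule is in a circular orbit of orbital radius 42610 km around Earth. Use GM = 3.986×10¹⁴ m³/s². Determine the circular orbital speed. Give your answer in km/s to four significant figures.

v ≈ 3.059 km/s

r = 42610 km = 4.261×10⁷ m.
For a circular orbit v = √(μ/r) = √(3.986×10¹⁴ / 4.261×10⁷) = √(9.355×10⁶) = 3059 m/s.
That is 3.059 km/s.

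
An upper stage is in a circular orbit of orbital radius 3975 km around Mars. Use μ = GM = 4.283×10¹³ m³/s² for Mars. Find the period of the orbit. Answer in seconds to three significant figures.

r = 3975 km = 3.975×10⁶ m.
Kepler's third law: T = 2π√(r³/μ) = 2π√((3.975×10⁶)³ / 4.283×10¹³).
r³/μ = 1.466×10⁶ s², so T = 2π × 1.211×10³ = 7.609×10³ s.

T ≈ 7610 seconds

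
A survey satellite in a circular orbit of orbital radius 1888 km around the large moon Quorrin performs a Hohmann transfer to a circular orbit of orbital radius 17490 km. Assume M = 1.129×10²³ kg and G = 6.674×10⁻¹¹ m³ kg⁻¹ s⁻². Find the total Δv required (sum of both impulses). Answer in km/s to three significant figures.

μ = GM = 6.674×10⁻¹¹ × 1.129×10²³ = 7.535×10¹² m³/s².
r₁ = 1888 km = 1.888×10⁶ m.
r₂ = 17490 km = 1.749×10⁷ m.
Transfer ellipse a_t = (r₁ + r₂)/2 = 9.689×10⁶ m.
At r₁: circular v_c1 = √(μ/r₁) = 1998 m/s; transfer-periapsis v_p = √[μ(2/r₁ − 1/a_t)] = 2684 m/s.
Δv₁ = v_p − v_c1 = 686.3 m/s.
At r₂: circular v_c2 = √(μ/r₂) = 656.4 m/s; transfer-apoapsis v_a = √[μ(2/r₂ − 1/a_t)] = 289.7 m/s.
Δv₂ = v_c2 − v_a = 366.6 m/s.
Total Δv = Δv₁ + Δv₂ = 1053 m/s = 1.053 km/s.

Δv_total ≈ 1.05 km/s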